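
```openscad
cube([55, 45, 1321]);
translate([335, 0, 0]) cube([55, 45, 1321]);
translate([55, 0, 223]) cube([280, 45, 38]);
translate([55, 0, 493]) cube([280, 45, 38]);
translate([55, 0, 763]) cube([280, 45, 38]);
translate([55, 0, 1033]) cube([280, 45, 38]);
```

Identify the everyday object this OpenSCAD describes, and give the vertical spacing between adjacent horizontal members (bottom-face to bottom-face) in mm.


A ladder. The rung spacing is 270 mm.

Two tall 55×45 posts with 4 short bars between them — a ladder. Adjacent rungs sit at z = 223 and z = 493, so the spacing is 493 − 223 = 270 mm.


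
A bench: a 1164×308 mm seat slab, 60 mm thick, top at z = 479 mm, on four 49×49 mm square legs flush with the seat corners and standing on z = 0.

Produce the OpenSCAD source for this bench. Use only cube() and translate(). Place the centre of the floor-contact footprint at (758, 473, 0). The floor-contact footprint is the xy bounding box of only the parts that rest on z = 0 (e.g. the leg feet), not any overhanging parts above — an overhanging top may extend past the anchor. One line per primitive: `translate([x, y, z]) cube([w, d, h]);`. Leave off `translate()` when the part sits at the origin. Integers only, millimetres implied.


translate([176, 319, 419]) cube([1164, 308, 60]);
translate([176, 319, 0]) cube([49, 49, 419]);
translate([176, 578, 0]) cube([49, 49, 419]);
translate([1291, 319, 0]) cube([49, 49, 419]);
translate([1291, 578, 0]) cube([49, 49, 419]);


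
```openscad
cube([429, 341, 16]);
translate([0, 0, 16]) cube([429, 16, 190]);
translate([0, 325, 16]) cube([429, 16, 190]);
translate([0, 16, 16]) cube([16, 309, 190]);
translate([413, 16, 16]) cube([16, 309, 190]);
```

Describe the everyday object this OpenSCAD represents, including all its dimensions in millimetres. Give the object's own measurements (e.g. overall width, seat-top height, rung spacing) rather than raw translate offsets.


An open-topped rectangular box: outside dimensions 429×341×206 mm, with a uniform wall and base thickness of 16 mm. The base is a full 429×341 slab on the floor; four walls sit on top of the base. The front and back walls (the −y and +y sides) span the full width; the two side walls fit between them.


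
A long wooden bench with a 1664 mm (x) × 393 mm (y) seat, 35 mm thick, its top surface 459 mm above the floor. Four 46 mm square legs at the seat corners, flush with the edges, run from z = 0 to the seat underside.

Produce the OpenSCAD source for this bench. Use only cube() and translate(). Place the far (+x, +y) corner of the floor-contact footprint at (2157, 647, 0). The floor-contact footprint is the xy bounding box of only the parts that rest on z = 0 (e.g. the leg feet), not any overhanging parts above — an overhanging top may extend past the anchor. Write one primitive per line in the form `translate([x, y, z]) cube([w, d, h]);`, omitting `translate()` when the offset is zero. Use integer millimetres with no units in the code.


translate([493, 254, 424]) cube([1664, 393, 35]);
translate([493, 254, 0]) cube([46, 46, 424]);
translate([493, 601, 0]) cube([46, 46, 424]);
translate([2111, 254, 0]) cube([46, 46, 424]);
translate([2111, 601, 0]) cube([46, 46, 424]);


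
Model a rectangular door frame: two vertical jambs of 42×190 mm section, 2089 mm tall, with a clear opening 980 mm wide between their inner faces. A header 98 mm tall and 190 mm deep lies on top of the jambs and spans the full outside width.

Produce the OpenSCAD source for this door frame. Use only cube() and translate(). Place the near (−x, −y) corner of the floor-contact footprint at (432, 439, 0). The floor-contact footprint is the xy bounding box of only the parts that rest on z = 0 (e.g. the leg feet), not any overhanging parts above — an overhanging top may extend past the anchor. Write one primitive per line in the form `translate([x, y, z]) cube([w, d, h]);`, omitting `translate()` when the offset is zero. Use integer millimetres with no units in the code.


translate([432, 439, 0]) cube([42, 190, 2089]);
translate([1454, 439, 0]) cube([42, 190, 2089]);
translate([432, 439, 2089]) cube([1064, 190, 98]);


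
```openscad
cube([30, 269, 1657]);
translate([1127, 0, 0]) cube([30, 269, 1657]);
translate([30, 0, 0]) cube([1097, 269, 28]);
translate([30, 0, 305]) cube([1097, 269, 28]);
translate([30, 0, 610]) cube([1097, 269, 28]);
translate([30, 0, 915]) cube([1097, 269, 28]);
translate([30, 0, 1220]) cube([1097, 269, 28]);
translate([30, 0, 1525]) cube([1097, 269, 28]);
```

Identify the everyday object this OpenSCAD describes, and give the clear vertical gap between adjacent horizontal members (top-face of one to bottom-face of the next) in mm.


A bookshelf. The clear shelf gap is 277 mm.

Two tall side panels with 6 horizontal boards between them — a bookshelf. The first two shelf undersides are at z = 0 and z = 305; with shelf thickness 28, the clear gap is 305 − 0 − 28 = 277 mm.


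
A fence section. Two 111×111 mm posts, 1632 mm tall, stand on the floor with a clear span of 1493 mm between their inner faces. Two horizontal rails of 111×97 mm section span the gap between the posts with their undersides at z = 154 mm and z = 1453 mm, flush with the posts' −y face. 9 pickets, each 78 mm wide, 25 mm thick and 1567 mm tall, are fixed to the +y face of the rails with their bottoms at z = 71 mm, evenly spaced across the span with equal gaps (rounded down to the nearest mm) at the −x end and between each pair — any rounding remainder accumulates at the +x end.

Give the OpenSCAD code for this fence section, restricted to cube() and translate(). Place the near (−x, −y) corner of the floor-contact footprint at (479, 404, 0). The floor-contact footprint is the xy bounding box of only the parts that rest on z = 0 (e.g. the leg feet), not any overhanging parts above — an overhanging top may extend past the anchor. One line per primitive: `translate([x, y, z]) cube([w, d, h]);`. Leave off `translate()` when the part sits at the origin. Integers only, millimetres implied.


translate([479, 404, 0]) cube([111, 111, 1632]);
translate([2083, 404, 0]) cube([111, 111, 1632]);
translate([590, 404, 154]) cube([1493, 111, 97]);
translate([590, 404, 1453]) cube([1493, 111, 97]);
translate([669, 515, 71]) cube([78, 25, 1567]);
translate([826, 515, 71]) cube([78, 25, 1567]);
translate([983, 515, 71]) cube([78, 25, 1567]);
translate([1140, 515, 71]) cube([78, 25, 1567]);
translate([1297, 515, 71]) cube([78, 25, 1567]);
translate([1454, 515, 71]) cube([78, 25, 1567]);
translate([1611, 515, 71]) cube([78, 25, 1567]);
translate([1768, 515, 71]) cube([78, 25, 1567]);
translate([1925, 515, 71]) cube([78, 25, 1567]);


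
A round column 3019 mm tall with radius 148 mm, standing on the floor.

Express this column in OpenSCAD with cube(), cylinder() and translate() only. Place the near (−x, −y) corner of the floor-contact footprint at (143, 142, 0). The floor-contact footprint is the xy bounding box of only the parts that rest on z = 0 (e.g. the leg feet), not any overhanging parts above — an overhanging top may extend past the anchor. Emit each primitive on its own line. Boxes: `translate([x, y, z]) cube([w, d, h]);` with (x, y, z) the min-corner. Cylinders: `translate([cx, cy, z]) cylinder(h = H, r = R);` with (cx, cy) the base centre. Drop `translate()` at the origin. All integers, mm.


translate([291, 290, 0]) cylinder(h = 3019, r = 148);


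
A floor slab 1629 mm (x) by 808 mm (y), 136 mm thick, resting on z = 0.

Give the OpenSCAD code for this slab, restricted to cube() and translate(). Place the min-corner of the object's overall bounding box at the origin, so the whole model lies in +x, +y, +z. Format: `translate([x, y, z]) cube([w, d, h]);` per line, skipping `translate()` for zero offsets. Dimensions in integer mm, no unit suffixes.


cube([1629, 808, 136]);


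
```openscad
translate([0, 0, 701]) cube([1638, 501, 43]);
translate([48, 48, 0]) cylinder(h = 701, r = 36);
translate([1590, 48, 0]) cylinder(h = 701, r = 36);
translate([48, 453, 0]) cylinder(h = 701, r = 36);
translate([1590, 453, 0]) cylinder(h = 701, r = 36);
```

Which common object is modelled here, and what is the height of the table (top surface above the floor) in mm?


A table. The table height is 744 mm.

A 1638×501×43 slab sits at z = 701 on four Ø72 mm round legs — a table. The top surface is at 701 + 43 = 744 mm.


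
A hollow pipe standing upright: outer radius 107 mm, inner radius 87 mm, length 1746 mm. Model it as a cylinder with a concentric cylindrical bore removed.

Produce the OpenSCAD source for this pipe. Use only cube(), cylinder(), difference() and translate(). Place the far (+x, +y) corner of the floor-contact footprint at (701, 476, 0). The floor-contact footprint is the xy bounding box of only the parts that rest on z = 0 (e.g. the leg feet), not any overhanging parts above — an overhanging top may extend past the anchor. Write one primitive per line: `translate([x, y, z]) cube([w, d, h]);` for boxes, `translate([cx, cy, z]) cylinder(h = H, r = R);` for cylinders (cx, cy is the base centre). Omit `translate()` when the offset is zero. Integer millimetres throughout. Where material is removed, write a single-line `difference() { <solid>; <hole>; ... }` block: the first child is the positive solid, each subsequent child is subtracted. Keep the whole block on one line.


difference() { translate([594, 369, 0]) cylinder(h = 1746, r = 107); translate([594, 369, 0]) cylinder(h = 1746, r = 87); }


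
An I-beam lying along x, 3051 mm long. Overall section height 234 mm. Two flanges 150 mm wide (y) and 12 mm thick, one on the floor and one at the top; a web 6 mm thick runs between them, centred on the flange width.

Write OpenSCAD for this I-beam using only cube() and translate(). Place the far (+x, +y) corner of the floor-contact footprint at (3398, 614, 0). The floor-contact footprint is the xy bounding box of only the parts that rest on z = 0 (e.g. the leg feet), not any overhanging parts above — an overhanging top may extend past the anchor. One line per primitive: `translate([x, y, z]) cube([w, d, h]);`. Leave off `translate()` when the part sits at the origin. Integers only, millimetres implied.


translate([347, 464, 0]) cube([3051, 150, 12]);
translate([347, 536, 12]) cube([3051, 6, 210]);
translate([347, 464, 222]) cube([3051, 150, 12]);


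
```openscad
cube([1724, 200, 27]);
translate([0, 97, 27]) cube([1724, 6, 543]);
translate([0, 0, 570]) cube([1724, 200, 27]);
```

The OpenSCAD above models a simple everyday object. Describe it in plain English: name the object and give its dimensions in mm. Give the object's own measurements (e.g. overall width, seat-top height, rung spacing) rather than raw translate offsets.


An I-beam lying along x, 1724 mm long. Overall section height 597 mm. Two flanges 200 mm wide (y) and 27 mm thick, one on the floor and one at the top; a web 6 mm thick runs between them, centred on the flange width.


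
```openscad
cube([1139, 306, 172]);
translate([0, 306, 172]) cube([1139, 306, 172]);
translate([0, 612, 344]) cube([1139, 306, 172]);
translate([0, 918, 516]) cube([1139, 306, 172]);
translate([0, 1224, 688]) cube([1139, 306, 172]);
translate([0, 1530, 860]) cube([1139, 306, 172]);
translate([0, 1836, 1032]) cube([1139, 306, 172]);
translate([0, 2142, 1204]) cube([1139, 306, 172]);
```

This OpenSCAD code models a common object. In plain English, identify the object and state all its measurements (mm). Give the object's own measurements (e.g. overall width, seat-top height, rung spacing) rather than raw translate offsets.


A straight staircase of 8 solid steps. Each step is 1139 mm wide (x), 306 mm deep (y, the going) and 172 mm tall (the rise). The first step rests on the floor; each subsequent step sits one going further in +y and one rise higher in +z, directly behind and above the previous step with no overlap.


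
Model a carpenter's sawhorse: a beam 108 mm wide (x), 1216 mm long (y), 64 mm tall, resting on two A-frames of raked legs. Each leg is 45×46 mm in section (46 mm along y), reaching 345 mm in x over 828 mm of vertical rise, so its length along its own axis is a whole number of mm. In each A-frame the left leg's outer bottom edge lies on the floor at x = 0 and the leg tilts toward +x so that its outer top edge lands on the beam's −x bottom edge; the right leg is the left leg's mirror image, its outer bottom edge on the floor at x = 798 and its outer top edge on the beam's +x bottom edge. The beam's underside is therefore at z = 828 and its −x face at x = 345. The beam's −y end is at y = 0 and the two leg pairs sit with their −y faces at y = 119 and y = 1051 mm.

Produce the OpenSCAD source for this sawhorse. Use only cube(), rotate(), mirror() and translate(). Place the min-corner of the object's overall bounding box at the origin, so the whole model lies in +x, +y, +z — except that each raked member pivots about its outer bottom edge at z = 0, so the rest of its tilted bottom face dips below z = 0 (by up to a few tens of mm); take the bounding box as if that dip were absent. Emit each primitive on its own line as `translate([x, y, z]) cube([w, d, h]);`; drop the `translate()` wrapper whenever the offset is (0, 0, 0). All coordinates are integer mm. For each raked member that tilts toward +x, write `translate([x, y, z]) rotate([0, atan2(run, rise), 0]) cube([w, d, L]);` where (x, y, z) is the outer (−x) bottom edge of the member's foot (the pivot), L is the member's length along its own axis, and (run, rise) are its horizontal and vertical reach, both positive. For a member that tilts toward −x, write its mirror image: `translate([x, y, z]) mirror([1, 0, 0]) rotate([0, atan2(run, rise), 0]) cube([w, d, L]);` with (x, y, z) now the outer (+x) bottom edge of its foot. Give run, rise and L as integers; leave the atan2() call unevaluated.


translate([345, 0, 828]) cube([108, 1216, 64]);
translate([0, 119, 0]) rotate([0, atan2(345, 828), 0]) cube([45, 46, 897]);
translate([798, 119, 0]) mirror([1, 0, 0]) rotate([0, atan2(345, 828), 0]) cube([45, 46, 897]);
translate([0, 1051, 0]) rotate([0, atan2(345, 828), 0]) cube([45, 46, 897]);
translate([798, 1051, 0]) mirror([1, 0, 0]) rotate([0, atan2(345, 828), 0]) cube([45, 46, 897]);


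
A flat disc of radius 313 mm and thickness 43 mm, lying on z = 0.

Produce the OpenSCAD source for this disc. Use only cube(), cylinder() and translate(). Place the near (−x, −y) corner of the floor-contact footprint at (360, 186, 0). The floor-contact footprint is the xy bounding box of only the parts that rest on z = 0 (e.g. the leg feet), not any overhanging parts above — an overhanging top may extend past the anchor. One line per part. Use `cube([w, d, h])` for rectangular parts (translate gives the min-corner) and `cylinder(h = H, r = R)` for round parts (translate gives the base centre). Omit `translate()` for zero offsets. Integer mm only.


translate([673, 499, 0]) cylinder(h = 43, r = 313);


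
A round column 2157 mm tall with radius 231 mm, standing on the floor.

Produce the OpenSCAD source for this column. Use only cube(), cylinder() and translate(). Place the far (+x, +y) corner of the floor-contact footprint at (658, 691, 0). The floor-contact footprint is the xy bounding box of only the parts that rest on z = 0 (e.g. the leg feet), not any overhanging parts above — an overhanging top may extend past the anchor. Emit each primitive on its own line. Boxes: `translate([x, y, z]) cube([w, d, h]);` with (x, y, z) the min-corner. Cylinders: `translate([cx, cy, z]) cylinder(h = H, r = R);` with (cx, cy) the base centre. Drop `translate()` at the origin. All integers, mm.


translate([427, 460, 0]) cylinder(h = 2157, r = 231);


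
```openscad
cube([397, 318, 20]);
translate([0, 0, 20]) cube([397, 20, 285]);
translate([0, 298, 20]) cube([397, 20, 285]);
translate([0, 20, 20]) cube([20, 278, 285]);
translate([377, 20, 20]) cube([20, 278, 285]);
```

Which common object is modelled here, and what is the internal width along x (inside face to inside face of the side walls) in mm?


An open box. The internal width is 357 mm.

A 397×318 base slab with four walls standing on it — an open box. The base is 397 mm wide and the walls are 20 mm thick, so the internal width is 397 − 2 × 20 = 357 mm.


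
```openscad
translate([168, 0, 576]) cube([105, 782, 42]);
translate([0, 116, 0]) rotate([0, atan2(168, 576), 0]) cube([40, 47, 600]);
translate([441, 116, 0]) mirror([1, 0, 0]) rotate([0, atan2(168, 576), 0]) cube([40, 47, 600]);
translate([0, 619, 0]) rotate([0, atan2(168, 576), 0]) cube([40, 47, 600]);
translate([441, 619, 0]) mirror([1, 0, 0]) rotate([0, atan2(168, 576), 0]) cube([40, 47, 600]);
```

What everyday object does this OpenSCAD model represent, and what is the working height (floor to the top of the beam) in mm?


A sawhorse. The overall height is 618 mm.

A beam across two mirrored pairs of raked legs — a sawhorse. The beam's underside is at z = 576 (matching the legs' vertical rise in atan2(168, 576)) and the beam is 42 mm tall, so its top is at 576 + 42 = 618 mm. The raked legs top out at the beam's underside, so that is the highest point.


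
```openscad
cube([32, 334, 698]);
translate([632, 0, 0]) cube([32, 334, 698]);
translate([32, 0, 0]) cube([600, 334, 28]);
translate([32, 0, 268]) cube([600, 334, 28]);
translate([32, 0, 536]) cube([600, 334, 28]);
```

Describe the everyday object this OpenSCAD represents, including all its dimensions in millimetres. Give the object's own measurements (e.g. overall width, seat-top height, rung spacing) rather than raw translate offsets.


An open bookshelf. Two side panels, each 32 mm thick, 334 mm deep and 698 mm tall, stand 664 mm apart (outside-to-outside). Between them sit 3 shelves, each 28 mm thick and 334 mm deep, spanning the full gap between the sides. The bottom shelf rests on the floor (its underside at z = 0) and the clear gap between one shelf's top and the next shelf's underside is 240 mm.


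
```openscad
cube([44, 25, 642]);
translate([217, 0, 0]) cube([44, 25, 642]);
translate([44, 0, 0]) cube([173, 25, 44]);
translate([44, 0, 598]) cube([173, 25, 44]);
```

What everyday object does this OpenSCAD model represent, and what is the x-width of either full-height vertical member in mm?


A picture frame. The border width is 44 mm.

Four thin pieces enclosing a rectangular opening — a picture frame. The two full-height stiles are 642 mm tall; the top rail sits at z = 598 and is 44 mm tall, so the border above the opening is 642 − 598 = 44 mm, matching the stile x-width.


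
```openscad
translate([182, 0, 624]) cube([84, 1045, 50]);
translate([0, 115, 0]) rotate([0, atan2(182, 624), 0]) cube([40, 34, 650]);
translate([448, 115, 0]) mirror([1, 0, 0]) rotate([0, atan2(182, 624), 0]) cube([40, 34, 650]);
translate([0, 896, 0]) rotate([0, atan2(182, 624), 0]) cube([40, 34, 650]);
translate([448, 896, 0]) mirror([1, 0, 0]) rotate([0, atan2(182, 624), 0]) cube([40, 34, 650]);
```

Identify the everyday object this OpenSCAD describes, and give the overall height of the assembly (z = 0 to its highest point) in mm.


A sawhorse. The overall height is 674 mm.

A beam across two mirrored pairs of raked legs — a sawhorse. The beam's underside is at z = 624 (matching the legs' vertical rise in atan2(182, 624)) and the beam is 50 mm tall, so its top is at 624 + 50 = 674 mm. The raked legs top out at the beam's underside, so that is the highest point.


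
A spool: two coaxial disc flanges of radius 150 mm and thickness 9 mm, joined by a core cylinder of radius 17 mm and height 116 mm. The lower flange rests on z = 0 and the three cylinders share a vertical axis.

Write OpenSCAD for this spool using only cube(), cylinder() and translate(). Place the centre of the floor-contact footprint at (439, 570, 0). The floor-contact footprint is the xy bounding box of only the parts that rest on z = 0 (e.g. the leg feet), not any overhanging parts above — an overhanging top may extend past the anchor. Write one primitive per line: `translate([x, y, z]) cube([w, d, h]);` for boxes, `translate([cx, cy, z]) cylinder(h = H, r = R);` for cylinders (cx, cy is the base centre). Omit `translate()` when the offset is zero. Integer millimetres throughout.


translate([439, 570, 0]) cylinder(h = 9, r = 150);
translate([439, 570, 9]) cylinder(h = 116, r = 17);
translate([439, 570, 125]) cylinder(h = 9, r = 150);


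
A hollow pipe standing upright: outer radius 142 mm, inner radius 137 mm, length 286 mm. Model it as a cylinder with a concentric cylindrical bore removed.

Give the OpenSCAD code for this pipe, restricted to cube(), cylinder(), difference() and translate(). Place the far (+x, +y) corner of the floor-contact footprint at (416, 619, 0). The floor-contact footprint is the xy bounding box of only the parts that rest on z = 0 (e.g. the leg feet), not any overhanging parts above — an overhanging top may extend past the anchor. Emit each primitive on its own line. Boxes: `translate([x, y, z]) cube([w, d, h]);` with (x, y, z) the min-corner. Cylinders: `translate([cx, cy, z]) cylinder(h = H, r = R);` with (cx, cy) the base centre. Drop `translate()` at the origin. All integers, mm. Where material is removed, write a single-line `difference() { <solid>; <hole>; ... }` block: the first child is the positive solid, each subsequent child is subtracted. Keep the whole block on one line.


difference() { translate([274, 477, 0]) cylinder(h = 286, r = 142); translate([274, 477, 0]) cylinder(h = 286, r = 137); }


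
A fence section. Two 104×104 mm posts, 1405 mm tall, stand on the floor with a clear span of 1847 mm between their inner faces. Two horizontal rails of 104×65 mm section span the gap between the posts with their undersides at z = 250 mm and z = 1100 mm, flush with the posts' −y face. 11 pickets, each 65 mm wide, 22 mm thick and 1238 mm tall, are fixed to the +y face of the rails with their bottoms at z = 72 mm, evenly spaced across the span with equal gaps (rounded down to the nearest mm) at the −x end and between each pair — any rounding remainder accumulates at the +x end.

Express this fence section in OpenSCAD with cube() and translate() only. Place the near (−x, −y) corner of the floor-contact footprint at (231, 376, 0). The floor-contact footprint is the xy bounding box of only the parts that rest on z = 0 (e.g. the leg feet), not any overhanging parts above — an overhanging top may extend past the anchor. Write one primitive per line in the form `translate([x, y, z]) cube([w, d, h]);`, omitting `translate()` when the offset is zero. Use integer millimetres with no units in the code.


translate([231, 376, 0]) cube([104, 104, 1405]);
translate([2182, 376, 0]) cube([104, 104, 1405]);
translate([335, 376, 250]) cube([1847, 104, 65]);
translate([335, 376, 1100]) cube([1847, 104, 65]);
translate([429, 480, 72]) cube([65, 22, 1238]);
translate([588, 480, 72]) cube([65, 22, 1238]);
translate([747, 480, 72]) cube([65, 22, 1238]);
translate([906, 480, 72]) cube([65, 22, 1238]);
translate([1065, 480, 72]) cube([65, 22, 1238]);
translate([1224, 480, 72]) cube([65, 22, 1238]);
translate([1383, 480, 72]) cube([65, 22, 1238]);
translate([1542, 480, 72]) cube([65, 22, 1238]);
translate([1701, 480, 72]) cube([65, 22, 1238]);
translate([1860, 480, 72]) cube([65, 22, 1238]);
translate([2019, 480, 72]) cube([65, 22, 1238]);


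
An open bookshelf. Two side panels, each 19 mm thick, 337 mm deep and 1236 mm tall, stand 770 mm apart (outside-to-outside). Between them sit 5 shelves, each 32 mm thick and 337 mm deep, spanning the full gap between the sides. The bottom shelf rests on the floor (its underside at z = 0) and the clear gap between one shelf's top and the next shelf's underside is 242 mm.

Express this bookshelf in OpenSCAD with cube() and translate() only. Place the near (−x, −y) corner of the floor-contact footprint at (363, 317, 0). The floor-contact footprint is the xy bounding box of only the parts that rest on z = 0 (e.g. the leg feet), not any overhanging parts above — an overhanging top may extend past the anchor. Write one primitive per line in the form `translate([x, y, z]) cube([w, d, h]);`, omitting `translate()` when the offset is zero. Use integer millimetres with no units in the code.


translate([363, 317, 0]) cube([19, 337, 1236]);
translate([1114, 317, 0]) cube([19, 337, 1236]);
translate([382, 317, 0]) cube([732, 337, 32]);
translate([382, 317, 274]) cube([732, 337, 32]);
translate([382, 317, 548]) cube([732, 337, 32]);
translate([382, 317, 822]) cube([732, 337, 32]);
translate([382, 317, 1096]) cube([732, 337, 32]);


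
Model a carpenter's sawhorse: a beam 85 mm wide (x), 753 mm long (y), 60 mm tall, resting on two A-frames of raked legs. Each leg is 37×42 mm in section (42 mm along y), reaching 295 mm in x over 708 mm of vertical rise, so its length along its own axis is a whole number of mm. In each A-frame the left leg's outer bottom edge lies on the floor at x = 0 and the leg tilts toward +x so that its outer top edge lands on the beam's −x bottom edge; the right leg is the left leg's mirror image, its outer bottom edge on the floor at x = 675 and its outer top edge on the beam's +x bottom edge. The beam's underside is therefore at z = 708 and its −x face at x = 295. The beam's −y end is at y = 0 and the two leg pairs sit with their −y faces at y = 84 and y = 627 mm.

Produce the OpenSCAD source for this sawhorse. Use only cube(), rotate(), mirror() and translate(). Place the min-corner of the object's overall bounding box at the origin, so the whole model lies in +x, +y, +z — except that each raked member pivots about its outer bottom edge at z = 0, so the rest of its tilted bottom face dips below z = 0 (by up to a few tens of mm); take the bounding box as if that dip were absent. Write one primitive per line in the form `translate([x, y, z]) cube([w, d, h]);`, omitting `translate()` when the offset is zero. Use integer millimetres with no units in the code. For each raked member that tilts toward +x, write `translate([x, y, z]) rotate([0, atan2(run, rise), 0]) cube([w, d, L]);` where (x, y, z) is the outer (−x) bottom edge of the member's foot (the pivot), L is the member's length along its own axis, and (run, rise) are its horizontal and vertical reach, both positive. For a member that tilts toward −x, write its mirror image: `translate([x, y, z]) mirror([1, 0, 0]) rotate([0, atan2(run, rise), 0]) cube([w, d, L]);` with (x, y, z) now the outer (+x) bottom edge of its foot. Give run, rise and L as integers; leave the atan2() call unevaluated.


// leg length = √(295² + 708²) = 767
// right-leg outer foot x = 2·295 + 85 = 675
// beam min-corner = (295, 0, 708)
translate([295, 0, 708]) cube([85, 753, 60]);
translate([0, 84, 0]) rotate([0, atan2(295, 708), 0]) cube([37, 42, 767]);
translate([675, 84, 0]) mirror([1, 0, 0]) rotate([0, atan2(295, 708), 0]) cube([37, 42, 767]);
translate([0, 627, 0]) rotate([0, atan2(295, 708), 0]) cube([37, 42, 767]);
translate([675, 627, 0]) mirror([1, 0, 0]) rotate([0, atan2(295, 708), 0]) cube([37, 42, 767]);


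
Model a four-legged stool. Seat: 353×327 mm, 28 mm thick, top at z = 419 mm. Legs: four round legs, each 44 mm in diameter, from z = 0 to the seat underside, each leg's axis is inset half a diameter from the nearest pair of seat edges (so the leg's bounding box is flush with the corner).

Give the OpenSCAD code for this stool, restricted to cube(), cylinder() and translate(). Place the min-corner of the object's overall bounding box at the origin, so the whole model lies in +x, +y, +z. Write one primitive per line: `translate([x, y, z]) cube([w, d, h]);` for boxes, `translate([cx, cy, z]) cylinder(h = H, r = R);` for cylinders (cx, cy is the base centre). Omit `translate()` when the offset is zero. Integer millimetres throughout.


translate([0, 0, 391]) cube([353, 327, 28]);
translate([22, 22, 0]) cylinder(h = 391, r = 22);
translate([331, 22, 0]) cylinder(h = 391, r = 22);
translate([22, 305, 0]) cylinder(h = 391, r = 22);
translate([331, 305, 0]) cylinder(h = 391, r = 22);


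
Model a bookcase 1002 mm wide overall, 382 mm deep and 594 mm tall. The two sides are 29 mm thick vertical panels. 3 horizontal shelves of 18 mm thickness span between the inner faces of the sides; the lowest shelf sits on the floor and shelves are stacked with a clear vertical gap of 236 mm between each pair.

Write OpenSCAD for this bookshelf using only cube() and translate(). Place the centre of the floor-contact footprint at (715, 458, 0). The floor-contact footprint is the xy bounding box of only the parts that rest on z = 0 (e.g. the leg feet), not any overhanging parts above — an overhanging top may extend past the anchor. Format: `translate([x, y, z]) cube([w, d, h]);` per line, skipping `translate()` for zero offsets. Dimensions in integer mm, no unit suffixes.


translate([214, 267, 0]) cube([29, 382, 594]);
translate([1187, 267, 0]) cube([29, 382, 594]);
translate([243, 267, 0]) cube([944, 382, 18]);
translate([243, 267, 254]) cube([944, 382, 18]);
translate([243, 267, 508]) cube([944, 382, 18]);


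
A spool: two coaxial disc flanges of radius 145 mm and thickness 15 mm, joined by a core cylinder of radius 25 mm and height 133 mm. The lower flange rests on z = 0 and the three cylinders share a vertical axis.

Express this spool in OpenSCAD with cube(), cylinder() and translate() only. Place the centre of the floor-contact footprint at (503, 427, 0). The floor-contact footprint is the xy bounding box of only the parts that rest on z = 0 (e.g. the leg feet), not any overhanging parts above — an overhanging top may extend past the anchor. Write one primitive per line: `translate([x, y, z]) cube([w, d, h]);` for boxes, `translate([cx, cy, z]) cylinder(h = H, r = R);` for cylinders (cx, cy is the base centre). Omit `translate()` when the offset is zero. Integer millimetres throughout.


translate([503, 427, 0]) cylinder(h = 15, r = 145);
translate([503, 427, 15]) cylinder(h = 133, r = 25);
translate([503, 427, 148]) cylinder(h = 15, r = 145);


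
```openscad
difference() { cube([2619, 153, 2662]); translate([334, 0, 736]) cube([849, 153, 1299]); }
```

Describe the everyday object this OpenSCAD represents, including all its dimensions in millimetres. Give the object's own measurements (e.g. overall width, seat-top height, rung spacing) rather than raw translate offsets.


A wall 2619 mm long (x), 153 mm thick (y), 2662 mm tall, with a rectangular window opening cut through it. The opening is 849 mm wide and 1299 mm tall; its sill is at z = 736 mm and its near (−x) edge is 334 mm from the wall's −x end. The opening passes through the full wall thickness.


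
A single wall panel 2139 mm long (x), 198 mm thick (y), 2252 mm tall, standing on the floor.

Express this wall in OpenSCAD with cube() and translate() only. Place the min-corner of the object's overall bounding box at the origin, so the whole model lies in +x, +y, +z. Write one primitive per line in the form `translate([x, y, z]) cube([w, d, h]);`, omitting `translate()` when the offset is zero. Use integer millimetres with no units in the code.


cube([2139, 198, 2252]);


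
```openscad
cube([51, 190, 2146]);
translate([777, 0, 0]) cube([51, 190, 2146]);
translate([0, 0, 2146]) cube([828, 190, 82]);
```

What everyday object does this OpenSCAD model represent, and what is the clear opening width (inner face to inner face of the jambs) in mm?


A door frame. The clear opening width is 726 mm.

Two 2146 mm tall posts with a header on top — a door frame. The left jamb is 51 mm wide at x = 0; the right jamb starts at x = 777. The clear opening is 777 − 51 = 726 mm.


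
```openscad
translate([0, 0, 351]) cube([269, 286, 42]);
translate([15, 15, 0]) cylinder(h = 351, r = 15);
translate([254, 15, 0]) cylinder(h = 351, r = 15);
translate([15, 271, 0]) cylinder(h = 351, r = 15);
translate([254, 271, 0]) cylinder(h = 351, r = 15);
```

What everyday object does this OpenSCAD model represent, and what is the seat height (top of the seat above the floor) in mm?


A stool. The seat height is 393 mm.

A 269×286×42 slab at z = 351 on four corner cylinders — a stool. The seat top is 351 + 42 = 393 mm.


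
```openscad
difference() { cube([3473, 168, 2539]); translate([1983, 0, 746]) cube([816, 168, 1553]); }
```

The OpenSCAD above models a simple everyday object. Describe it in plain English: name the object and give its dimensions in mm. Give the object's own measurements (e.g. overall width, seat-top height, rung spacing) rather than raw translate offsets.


A wall 3473 mm long (x), 168 mm thick (y), 2539 mm tall, with a rectangular window opening cut through it. The opening is 816 mm wide and 1553 mm tall; its sill is at z = 746 mm and its near (−x) edge is 1983 mm from the wall's −x end. The opening passes through the full wall thickness.


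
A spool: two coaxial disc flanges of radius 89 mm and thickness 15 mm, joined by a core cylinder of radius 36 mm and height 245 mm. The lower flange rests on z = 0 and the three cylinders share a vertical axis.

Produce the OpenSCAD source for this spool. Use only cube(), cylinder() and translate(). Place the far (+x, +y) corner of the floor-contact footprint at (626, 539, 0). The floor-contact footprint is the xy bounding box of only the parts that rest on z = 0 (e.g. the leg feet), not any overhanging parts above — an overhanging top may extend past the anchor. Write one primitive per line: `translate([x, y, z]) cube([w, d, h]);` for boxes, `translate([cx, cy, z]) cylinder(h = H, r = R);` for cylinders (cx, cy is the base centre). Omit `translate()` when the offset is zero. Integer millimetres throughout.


translate([537, 450, 0]) cylinder(h = 15, r = 89);
translate([537, 450, 15]) cylinder(h = 245, r = 36);
translate([537, 450, 260]) cylinder(h = 15, r = 89);


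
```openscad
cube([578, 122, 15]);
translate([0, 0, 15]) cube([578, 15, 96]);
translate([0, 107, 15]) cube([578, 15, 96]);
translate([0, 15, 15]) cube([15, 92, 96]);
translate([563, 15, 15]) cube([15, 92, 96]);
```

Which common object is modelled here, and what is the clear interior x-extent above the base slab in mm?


An open box. The internal width is 548 mm.

A 578×122 base slab with four walls standing on it — an open box. The base is 578 mm wide and the walls are 15 mm thick, so the internal width is 578 − 2 × 15 = 548 mm.


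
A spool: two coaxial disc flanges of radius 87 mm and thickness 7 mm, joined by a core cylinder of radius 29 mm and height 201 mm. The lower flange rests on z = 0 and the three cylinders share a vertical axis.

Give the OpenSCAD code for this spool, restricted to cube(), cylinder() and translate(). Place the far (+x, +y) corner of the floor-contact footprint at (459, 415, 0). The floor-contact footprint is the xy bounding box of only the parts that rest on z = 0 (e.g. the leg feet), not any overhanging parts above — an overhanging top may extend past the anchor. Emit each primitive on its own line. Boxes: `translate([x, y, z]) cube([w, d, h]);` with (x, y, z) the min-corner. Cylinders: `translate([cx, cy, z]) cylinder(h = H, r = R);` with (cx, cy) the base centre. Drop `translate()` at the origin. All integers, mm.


translate([372, 328, 0]) cylinder(h = 7, r = 87);
translate([372, 328, 7]) cylinder(h = 201, r = 29);
translate([372, 328, 208]) cylinder(h = 7, r = 87);


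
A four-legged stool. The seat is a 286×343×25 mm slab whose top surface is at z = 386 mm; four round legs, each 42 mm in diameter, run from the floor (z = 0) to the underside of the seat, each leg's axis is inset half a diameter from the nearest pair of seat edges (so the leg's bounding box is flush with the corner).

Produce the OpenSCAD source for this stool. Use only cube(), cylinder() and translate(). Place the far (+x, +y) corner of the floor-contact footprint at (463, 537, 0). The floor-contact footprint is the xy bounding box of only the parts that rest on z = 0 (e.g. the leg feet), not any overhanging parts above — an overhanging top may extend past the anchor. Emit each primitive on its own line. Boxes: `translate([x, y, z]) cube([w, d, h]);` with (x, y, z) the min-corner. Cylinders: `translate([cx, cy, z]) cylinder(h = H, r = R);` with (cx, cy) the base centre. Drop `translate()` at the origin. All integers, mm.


// leg_h = 386 - 25 = 361
translate([177, 194, 361]) cube([286, 343, 25]);
translate([198, 215, 0]) cylinder(h = 361, r = 21);
translate([442, 215, 0]) cylinder(h = 361, r = 21);
translate([198, 516, 0]) cylinder(h = 361, r = 21);
translate([442, 516, 0]) cylinder(h = 361, r = 21);


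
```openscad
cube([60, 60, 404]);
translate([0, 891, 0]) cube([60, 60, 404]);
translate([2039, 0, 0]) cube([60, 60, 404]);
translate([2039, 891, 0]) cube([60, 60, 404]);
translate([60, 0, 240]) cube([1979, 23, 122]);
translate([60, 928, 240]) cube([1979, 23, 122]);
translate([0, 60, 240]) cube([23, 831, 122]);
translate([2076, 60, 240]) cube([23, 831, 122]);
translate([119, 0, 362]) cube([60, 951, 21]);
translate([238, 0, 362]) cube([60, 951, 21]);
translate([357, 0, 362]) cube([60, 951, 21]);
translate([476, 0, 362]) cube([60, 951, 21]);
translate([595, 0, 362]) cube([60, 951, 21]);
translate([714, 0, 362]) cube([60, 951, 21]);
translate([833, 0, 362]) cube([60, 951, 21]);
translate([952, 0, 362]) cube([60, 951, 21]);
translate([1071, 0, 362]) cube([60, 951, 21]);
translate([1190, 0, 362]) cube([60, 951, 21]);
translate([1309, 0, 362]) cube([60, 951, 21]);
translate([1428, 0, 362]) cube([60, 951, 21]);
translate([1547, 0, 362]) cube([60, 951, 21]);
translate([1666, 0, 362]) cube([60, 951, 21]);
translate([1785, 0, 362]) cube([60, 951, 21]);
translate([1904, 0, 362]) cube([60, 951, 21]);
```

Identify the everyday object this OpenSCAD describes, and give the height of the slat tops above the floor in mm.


A bed frame. The slat-top height is 383 mm.

Four posts, four rails, and a row of slats — a bed frame. Slats sit on the rails at z = 240 + 122 = 362; with slat thickness 21, the top is 383 mm.


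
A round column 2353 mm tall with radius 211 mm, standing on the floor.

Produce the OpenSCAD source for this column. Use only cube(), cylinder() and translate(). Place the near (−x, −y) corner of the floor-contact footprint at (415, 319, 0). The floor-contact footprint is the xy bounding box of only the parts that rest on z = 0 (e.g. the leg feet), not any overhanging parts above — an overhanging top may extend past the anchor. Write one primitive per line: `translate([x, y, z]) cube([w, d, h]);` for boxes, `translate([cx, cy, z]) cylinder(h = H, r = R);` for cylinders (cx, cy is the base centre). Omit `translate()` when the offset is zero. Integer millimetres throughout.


translate([626, 530, 0]) cylinder(h = 2353, r = 211);


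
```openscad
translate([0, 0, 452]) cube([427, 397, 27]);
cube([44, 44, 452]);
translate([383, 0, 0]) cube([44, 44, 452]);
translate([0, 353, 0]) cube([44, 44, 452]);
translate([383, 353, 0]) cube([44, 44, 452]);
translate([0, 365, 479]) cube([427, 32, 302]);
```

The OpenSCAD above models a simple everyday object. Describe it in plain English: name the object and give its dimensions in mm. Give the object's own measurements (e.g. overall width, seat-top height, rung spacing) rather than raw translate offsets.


A chair. The seat is a 427×397×27 mm slab with its top at z = 479 mm, on four 44×44 mm corner legs (flush with the seat edges, standing on z = 0). A flat backrest 32 mm thick, 302 mm tall, spans the full seat width and rises from the seat top along its +y edge, rear face flush with the rear of the seat.


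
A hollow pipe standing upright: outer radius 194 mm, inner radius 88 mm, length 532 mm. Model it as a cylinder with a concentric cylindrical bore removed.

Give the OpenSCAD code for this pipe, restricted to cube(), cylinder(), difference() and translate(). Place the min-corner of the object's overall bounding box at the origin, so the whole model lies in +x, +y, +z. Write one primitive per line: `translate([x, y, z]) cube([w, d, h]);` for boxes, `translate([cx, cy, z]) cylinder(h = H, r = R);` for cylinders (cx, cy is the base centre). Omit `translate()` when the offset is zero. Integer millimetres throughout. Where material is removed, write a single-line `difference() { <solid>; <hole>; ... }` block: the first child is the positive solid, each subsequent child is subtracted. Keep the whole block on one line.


difference() { translate([194, 194, 0]) cylinder(h = 532, r = 194); translate([194, 194, 0]) cylinder(h = 532, r = 88); }
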